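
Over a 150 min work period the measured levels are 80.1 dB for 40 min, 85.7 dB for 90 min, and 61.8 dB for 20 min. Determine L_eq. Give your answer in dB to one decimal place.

84.0 dB

The energy average is taken in the linear domain: L_eq = 10·log₁₀[(Σ tᵢ·10^(Lᵢ/10))/T], T = 150 min.
Σ tᵢ·10^(Lᵢ/10) = 40·10^(80.1/10) + 90·10^(85.7/10) + 20·10^(61.8/10) = 3.756e+10.
L_eq = 10·log₁₀(3.756e+10/150) = 83.99 dB.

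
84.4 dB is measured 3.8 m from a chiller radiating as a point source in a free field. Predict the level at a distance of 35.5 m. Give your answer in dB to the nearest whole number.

Spherical spreading from a point source gives a 20·log₁₀(r₂/r₁) drop.
L₂ = 84.4 − 20·log₁₀(35.5/3.8) = 84.4 − 19.409 = 64.99 dB.

65 dB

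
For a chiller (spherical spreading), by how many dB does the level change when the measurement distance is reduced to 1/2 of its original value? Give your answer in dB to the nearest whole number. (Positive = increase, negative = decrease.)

With spherical spreading the level changes by −20·log₁₀(r₂/r₁).
ΔL = −20·log₁₀(0.5) = +6.02 dB.

+6 dB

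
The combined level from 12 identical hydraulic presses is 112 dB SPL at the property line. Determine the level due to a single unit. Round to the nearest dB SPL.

101 dB SPL

For N identical incoherent sources L_total = L₁ + 10·log₁₀ N, so L₁ = 112 − 10·log₁₀(12) = 112 − 10.792.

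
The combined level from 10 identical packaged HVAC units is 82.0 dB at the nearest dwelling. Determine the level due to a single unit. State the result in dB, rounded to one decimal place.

72.0 dB

10 equal contributions raise the level by 10·log₁₀ 10 = 10.000 dB, so each unit alone gives 82.0 − 10.000.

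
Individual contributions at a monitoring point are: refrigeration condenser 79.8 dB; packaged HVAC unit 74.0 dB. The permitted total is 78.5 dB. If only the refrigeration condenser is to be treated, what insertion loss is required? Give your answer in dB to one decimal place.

3.2 dB

Fixed contribution from the other source: Σ 10^(L/10) = 10^(74.0/10) = 2.512e+07 (74.00 dB).
The limit corresponds to 10^(78.5/10) = 7.079e+07; subtracting the fixed part leaves 4.568e+07 for the refrigeration condenser, i.e. 76.60 dB.
Required insertion loss = 79.8 − 76.60 = 3.20 dB.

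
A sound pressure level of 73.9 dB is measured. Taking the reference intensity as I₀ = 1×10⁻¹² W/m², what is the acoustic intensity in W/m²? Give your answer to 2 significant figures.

2.5e-05 W/m²

I = I₀·10^(L/10) = 10⁻¹² × 10^(73.9/10) = 10^(-4.610).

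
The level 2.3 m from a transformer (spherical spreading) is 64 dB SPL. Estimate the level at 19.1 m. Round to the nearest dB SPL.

Point-source attenuation: ΔL = 20·log₁₀(r₂/r₁) = 20·log₁₀(19.1/2.3) = 18.386 dB.
L₂ = 64 − 20·log₁₀(19.1/2.3) = 64 − 18.386 = 45.61 dB SPL.

46 dB SPL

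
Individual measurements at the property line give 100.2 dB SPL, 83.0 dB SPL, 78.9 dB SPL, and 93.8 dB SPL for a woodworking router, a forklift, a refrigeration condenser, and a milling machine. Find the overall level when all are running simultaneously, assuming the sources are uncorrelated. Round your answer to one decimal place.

101.2 dB SPL

For uncorrelated sources the intensities add, so convert each level to linear form, sum, and take 10·log₁₀ of the total.
Σ 10^(L/10) = 10^(100.2/10) + 10^(83.0/10) + 10^(78.9/10) + 10^(93.8/10) = 1.315e+10.
L_total = 10·log₁₀(1.315e+10) = 101.19 dB SPL.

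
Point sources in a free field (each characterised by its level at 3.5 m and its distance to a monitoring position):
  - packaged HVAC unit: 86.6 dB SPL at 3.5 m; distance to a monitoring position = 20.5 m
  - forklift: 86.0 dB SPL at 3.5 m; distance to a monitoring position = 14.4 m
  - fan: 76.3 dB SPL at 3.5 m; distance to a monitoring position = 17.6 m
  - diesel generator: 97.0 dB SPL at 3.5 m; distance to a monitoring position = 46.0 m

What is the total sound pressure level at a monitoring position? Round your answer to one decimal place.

Propagate each source to the receiver with L = L_ref − 20·log₁₀(r/r_ref), then add intensities.
packaged HVAC unit: 86.6 − 20·log₁₀(20.5/3.5) = 86.6 − 15.35 = 71.25 dB SPL.
forklift: 86.0 − 20·log₁₀(14.4/3.5) = 86.0 − 12.29 = 73.71 dB SPL.
fan: 76.3 − 20·log₁₀(17.6/3.5) = 76.3 − 14.03 = 62.27 dB SPL.
diesel generator: 97.0 − 20·log₁₀(46.0/3.5) = 97.0 − 22.37 = 74.63 dB SPL.
Σ 10^(L/10) = 6.754e+07 → L_total = 10·log₁₀(6.754e+07) = 78.30 dB SPL.

78.3 dB SPL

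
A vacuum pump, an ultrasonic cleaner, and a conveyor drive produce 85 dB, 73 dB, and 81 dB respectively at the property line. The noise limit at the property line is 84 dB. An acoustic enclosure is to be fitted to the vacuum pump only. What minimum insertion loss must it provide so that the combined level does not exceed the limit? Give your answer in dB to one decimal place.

4.8 dB

Fixed contribution from the other sources: Σ 10^(L/10) = 10^(73/10) + 10^(81/10) = 1.458e+08 (81.64 dB).
The limit corresponds to 10^(84/10) = 2.512e+08; subtracting the fixed part leaves 1.053e+08 for the vacuum pump, i.e. 80.23 dB.
Required insertion loss = 85 − 80.23 = 4.77 dB.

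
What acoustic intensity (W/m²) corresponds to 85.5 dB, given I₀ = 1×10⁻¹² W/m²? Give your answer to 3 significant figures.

0.000355 W/m²

I/I₀ = 10^(85.5/10) = 3.548e+08, so I = 3.548e+08 × 10⁻¹² W/m².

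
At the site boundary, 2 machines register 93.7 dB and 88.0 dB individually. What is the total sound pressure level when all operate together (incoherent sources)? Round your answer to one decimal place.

Incoherent sources combine by intensity addition: L_total = 10·log₁₀(Σ 10^(L_i/10)).
Σ 10^(L/10) = 10^(93.7/10) + 10^(88.0/10) = 2.975e+09.
L_total = 10·log₁₀(2.975e+09) = 94.74 dB.

94.7 dB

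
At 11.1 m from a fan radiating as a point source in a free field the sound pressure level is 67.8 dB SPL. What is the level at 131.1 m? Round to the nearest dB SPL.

Point-source attenuation: ΔL = 20·log₁₀(r₂/r₁) = 20·log₁₀(131.1/11.1) = 21.446 dB.
L₂ = 67.8 − 20·log₁₀(131.1/11.1) = 67.8 − 21.446 = 46.35 dB SPL.

46 dB SPL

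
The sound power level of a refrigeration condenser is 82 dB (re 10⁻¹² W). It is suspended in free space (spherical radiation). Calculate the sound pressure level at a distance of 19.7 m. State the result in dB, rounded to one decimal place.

45.1 dB

The power spreads over a sphere of area 4π·r², so L_p = L_w − 10·log₁₀(4π·r²).
4π·r² = 4877 m², 10·log₁₀ of that is 36.881 dB.
L_p = 82 − 36.881 = 45.12 dB.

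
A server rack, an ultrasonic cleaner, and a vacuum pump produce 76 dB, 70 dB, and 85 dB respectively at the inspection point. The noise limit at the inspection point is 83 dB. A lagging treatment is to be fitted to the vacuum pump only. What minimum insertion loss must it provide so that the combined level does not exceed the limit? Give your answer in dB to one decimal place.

3.2 dB

Everything except the vacuum pump sums to 10^(76/10) + 10^(70/10) = 4.981e+07 in linear terms, 76.97 dB.
To meet 83 dB overall, the treated vacuum pump may contribute at most 10^(83/10) − 4.981e+07 = 1.497e+08, i.e. 81.75 dB.
So the vacuum pump must be reduced from 85 to 81.75 dB: IL = 3.25 dB.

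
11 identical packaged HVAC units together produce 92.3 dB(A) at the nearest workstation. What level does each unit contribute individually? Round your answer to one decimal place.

81.9 dB(A)

11 equal contributions raise the level by 10·log₁₀ 11 = 10.414 dB, so each unit alone gives 92.3 − 10.414.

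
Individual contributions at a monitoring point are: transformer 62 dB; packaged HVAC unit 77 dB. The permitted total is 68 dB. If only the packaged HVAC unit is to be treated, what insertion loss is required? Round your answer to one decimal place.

10.3 dB

Everything except the packaged HVAC unit sums to 10^(62/10) = 1.585e+06 in linear terms, 62.00 dB.
To meet 68 dB overall, the treated packaged HVAC unit may contribute at most 10^(68/10) − 1.585e+06 = 4.725e+06, i.e. 66.74 dB.
Required insertion loss = 77 − 66.74 = 10.26 dB.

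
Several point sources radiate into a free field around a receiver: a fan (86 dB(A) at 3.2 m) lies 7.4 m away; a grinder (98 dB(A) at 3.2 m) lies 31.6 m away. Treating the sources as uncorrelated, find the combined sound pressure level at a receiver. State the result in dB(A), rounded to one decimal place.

First find each source's level at the receiver (point-source: −20·log₁₀(r/r_ref)), then combine on an intensity basis.
fan: 86 − 20·log₁₀(7.4/3.2) = 86 − 7.28 = 78.72 dB(A).
grinder: 98 − 20·log₁₀(31.6/3.2) = 98 − 19.89 = 78.11 dB(A).
Σ 10^(L/10) = 1.391e+08 → L_total = 10·log₁₀(1.391e+08) = 81.43 dB(A).

81.4 dB(A)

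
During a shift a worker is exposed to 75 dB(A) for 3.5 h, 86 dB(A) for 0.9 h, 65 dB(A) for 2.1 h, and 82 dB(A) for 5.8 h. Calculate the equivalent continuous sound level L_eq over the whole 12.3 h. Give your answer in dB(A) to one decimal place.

80.5 dB(A)

L_eq = 10·log₁₀[(1/T)·Σ tᵢ·10^(Lᵢ/10)] with T = 12.3 h.
Σ tᵢ·10^(Lᵢ/10) = 3.5·10^(75/10) + 0.9·10^(86/10) + 2.1·10^(65/10) + 5.8·10^(82/10) = 1.395e+09.
L_eq = 10·log₁₀(1.395e+09/12.3) = 80.55 dB(A).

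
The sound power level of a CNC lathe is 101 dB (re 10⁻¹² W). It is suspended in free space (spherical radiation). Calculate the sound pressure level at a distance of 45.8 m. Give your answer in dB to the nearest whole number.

57 dB

Free-field spherical radiation: L_p = L_w − 10·log₁₀(4π·r²), r = 45.8 m.
4π·r² = 2.636e+04 m², 10·log₁₀ of that is 44.209 dB.
L_p = 101 − 44.209 = 56.79 dB.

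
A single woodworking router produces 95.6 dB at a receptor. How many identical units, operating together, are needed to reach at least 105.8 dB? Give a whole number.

11

Need L₁ + 10·log₁₀ N ≥ 105.8, i.e. log₁₀ N ≥ 1.02.
N ≥ 10^(10.2/10) = 10.471, so N = 11.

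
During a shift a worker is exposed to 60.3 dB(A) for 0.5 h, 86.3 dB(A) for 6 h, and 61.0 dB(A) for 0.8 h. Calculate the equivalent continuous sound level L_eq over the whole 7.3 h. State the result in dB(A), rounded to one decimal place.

The energy average is taken in the linear domain: L_eq = 10·log₁₀[(Σ tᵢ·10^(Lᵢ/10))/T], T = 7.3 h.
Σ tᵢ·10^(Lᵢ/10) = 0.5·10^(60.3/10) + 6·10^(86.3/10) + 0.8·10^(61.0/10) = 2.561e+09.
L_eq = 10·log₁₀(2.561e+09/7.3) = 85.45 dB(A).

85.5 dB(A)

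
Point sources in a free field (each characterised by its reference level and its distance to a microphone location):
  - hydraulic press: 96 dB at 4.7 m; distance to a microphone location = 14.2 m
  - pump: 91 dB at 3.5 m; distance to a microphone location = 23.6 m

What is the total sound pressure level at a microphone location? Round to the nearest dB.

Propagate each source to the receiver with L = L_ref − 20·log₁₀(r/r_ref), then add intensities.
hydraulic press: 96 − 20·log₁₀(14.2/4.7) = 96 − 9.60 = 86.40 dB.
pump: 91 − 20·log₁₀(23.6/3.5) = 91 − 16.58 = 74.42 dB.
Σ 10^(L/10) = 4.638e+08 → L_total = 10·log₁₀(4.638e+08) = 86.66 dB.

87 dB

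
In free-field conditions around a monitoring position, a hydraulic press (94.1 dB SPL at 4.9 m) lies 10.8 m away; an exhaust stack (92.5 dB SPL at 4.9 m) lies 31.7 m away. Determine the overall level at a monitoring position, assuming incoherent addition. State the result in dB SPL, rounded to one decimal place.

First find each source's level at the receiver (point-source: −20·log₁₀(r/r_ref)), then combine on an intensity basis.
hydraulic press: 94.1 − 20·log₁₀(10.8/4.9) = 94.1 − 6.86 = 87.24 dB SPL.
exhaust stack: 92.5 − 20·log₁₀(31.7/4.9) = 92.5 − 16.22 = 76.28 dB SPL.
Σ 10^(L/10) = 5.716e+08 → L_total = 10·log₁₀(5.716e+08) = 87.57 dB SPL.

87.6 dB SPL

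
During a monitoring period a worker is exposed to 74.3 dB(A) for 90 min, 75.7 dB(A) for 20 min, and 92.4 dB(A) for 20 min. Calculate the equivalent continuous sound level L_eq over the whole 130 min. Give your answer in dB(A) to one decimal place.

84.6 dB(A)

The energy average is taken in the linear domain: L_eq = 10·log₁₀[(Σ tᵢ·10^(Lᵢ/10))/T], T = 130 min.
Σ tᵢ·10^(Lᵢ/10) = 90·10^(74.3/10) + 20·10^(75.7/10) + 20·10^(92.4/10) = 3.792e+10.
L_eq = 10·log₁₀(3.792e+10/130) = 84.65 dB(A).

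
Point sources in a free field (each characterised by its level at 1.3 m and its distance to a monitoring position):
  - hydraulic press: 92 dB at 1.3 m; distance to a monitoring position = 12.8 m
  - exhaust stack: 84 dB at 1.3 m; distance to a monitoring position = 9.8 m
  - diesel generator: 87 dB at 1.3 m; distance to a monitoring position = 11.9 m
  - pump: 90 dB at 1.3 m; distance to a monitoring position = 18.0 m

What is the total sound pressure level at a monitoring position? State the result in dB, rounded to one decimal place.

First find each source's level at the receiver (point-source: −20·log₁₀(r/r_ref)), then combine on an intensity basis.
hydraulic press: 92 − 20·log₁₀(12.8/1.3) = 92 − 19.87 = 72.13 dB.
exhaust stack: 84 − 20·log₁₀(9.8/1.3) = 84 − 17.55 = 66.45 dB.
diesel generator: 87 − 20·log₁₀(11.9/1.3) = 87 − 19.23 = 67.77 dB.
pump: 90 − 20·log₁₀(18.0/1.3) = 90 − 22.83 = 67.17 dB.
Σ 10^(L/10) = 3.197e+07 → L_total = 10·log₁₀(3.197e+07) = 75.05 dB.

75.0 dB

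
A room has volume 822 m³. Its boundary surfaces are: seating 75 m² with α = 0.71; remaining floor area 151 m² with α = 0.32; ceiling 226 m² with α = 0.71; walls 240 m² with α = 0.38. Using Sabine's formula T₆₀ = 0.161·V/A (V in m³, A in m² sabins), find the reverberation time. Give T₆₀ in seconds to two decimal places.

Total absorption A = 75·0.71 + 151·0.32 + 226·0.71 + 240·0.38 = 353.23 m² sabins.
T₆₀ = 0.161 × 822 / 353.23 = 0.375 s.

0.37 s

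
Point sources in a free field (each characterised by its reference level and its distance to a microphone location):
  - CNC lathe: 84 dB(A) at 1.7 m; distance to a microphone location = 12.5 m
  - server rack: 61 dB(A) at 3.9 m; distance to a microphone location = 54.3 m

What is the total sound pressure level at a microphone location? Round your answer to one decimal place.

66.7 dB(A)

Propagate each source to the receiver with L = L_ref − 20·log₁₀(r/r_ref), then add intensities.
CNC lathe: 84 − 20·log₁₀(12.5/1.7) = 84 − 17.33 = 66.67 dB(A).
server rack: 61 − 20·log₁₀(54.3/3.9) = 61 − 22.87 = 38.13 dB(A).
Σ 10^(L/10) = 4.652e+06 → L_total = 10·log₁₀(4.652e+06) = 66.68 dB(A).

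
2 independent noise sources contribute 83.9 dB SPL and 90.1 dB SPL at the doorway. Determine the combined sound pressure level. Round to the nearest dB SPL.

For uncorrelated sources the intensities add, so convert each level to linear form, sum, and take 10·log₁₀ of the total.
Σ 10^(L/10) = 10^(83.9/10) + 10^(90.1/10) = 1.269e+09.
L_total = 10·log₁₀(1.269e+09) = 91.03 dB SPL.

91 dB SPL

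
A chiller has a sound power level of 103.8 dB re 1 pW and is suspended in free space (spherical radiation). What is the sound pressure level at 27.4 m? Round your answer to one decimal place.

64.1 dB

L_p = L_w − 10·log₁₀(4π·r²) with r = 27.4 m.
4π·r² = 9434 m², 10·log₁₀ of that is 39.747 dB.
L_p = 103.8 − 39.747 = 64.05 dB.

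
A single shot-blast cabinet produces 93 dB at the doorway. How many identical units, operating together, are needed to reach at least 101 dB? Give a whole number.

7

N identical sources give L₁ + 10·log₁₀ N, so require 10·log₁₀ N ≥ 101 − 93 = 8.0 dB.
N ≥ 10^(8.0/10) = 6.310, so N = 7.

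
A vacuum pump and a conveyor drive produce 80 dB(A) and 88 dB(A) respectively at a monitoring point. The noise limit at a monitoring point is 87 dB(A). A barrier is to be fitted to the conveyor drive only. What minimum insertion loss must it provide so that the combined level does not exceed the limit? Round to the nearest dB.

2 dB

Everything except the conveyor drive sums to 10^(80/10) = 1.000e+08 in linear terms, 80.00 dB(A).
To meet 87 dB(A) overall, the treated conveyor drive may contribute at most 10^(87/10) − 1.000e+08 = 4.012e+08, i.e. 86.03 dB(A).
So the conveyor drive must be reduced from 88 to 86.03 dB(A): IL = 1.97 dB.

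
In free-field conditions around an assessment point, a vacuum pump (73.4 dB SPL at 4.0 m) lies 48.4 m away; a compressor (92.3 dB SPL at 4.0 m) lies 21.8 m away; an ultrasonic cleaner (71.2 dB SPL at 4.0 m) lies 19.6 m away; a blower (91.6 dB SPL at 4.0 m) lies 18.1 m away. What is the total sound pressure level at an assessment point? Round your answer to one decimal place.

81.1 dB SPL

First find each source's level at the receiver (point-source: −20·log₁₀(r/r_ref)), then combine on an intensity basis.
vacuum pump: 73.4 − 20·log₁₀(48.4/4.0) = 73.4 − 21.66 = 51.74 dB SPL.
compressor: 92.3 − 20·log₁₀(21.8/4.0) = 92.3 − 14.73 = 77.57 dB SPL.
ultrasonic cleaner: 71.2 − 20·log₁₀(19.6/4.0) = 71.2 − 13.80 = 57.40 dB SPL.
blower: 91.6 − 20·log₁₀(18.1/4.0) = 91.6 − 13.11 = 78.49 dB SPL.
Σ 10^(L/10) = 1.285e+08 → L_total = 10·log₁₀(1.285e+08) = 81.09 dB SPL.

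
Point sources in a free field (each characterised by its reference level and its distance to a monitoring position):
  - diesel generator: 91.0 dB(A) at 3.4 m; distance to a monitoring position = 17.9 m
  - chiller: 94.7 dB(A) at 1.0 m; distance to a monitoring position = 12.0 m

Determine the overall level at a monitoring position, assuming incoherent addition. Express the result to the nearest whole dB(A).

Propagate each source to the receiver with L = L_ref − 20·log₁₀(r/r_ref), then add intensities.
diesel generator: 91.0 − 20·log₁₀(17.9/3.4) = 91.0 − 14.43 = 76.57 dB(A).
chiller: 94.7 − 20·log₁₀(12.0/1.0) = 94.7 − 21.58 = 73.12 dB(A).
Σ 10^(L/10) = 6.591e+07 → L_total = 10·log₁₀(6.591e+07) = 78.19 dB(A).

78 dB(A)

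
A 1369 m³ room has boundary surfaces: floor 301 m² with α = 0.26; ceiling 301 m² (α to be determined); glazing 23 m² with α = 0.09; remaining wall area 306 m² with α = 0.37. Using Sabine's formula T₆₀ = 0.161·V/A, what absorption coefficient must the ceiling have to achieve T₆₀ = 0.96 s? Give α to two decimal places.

From T₆₀ = 0.161·V/A, the target T₆₀ = 0.96 s needs A = 0.161·1369/0.96 = 229.59 m².
Absorption from the other surfaces = 301·0.26 + 23·0.09 + 306·0.37 = 193.55 m², so the ceiling must supply 36.04 m² over 301 m².
α = 36.04/301 = 0.120.

0.12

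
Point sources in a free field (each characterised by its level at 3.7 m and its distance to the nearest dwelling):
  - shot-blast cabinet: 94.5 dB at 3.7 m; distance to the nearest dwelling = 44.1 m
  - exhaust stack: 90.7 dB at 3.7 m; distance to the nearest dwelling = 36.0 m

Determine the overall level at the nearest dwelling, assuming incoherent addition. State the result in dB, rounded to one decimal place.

First find each source's level at the receiver (point-source: −20·log₁₀(r/r_ref)), then combine on an intensity basis.
shot-blast cabinet: 94.5 − 20·log₁₀(44.1/3.7) = 94.5 − 21.52 = 72.98 dB.
exhaust stack: 90.7 − 20·log₁₀(36.0/3.7) = 90.7 − 19.76 = 70.94 dB.
Σ 10^(L/10) = 3.225e+07 → L_total = 10·log₁₀(3.225e+07) = 75.09 dB.

75.1 dB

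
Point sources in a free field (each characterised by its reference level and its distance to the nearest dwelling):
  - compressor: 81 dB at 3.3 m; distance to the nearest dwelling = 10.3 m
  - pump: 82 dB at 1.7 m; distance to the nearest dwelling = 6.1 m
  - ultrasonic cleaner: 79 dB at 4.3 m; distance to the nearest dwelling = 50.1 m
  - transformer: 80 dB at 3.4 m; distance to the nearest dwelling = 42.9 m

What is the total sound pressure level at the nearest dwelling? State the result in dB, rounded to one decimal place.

Apply inverse-square spreading to bring every level to the receiver, then sum 10^(L/10).
compressor: 81 − 20·log₁₀(10.3/3.3) = 81 − 9.89 = 71.11 dB.
pump: 82 − 20·log₁₀(6.1/1.7) = 82 − 11.10 = 70.90 dB.
ultrasonic cleaner: 79 − 20·log₁₀(50.1/4.3) = 79 − 21.33 = 57.67 dB.
transformer: 80 − 20·log₁₀(42.9/3.4) = 80 − 22.02 = 57.98 dB.
Σ 10^(L/10) = 2.645e+07 → L_total = 10·log₁₀(2.645e+07) = 74.22 dB.

74.2 dB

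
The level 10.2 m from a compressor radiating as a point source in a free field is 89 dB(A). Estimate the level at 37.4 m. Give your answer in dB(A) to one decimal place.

77.7 dB(A)

For a point source, L₂ = L₁ − 20·log₁₀(r₂/r₁).
L₂ = 89 − 20·log₁₀(37.4/10.2) = 89 − 11.285 = 77.71 dB(A).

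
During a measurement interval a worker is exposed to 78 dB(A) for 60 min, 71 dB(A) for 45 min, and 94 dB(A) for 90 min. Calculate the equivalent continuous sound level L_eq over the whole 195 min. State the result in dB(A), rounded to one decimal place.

90.7 dB(A)

L_eq = 10·log₁₀[(1/T)·Σ tᵢ·10^(Lᵢ/10)] with T = 195 min.
Σ tᵢ·10^(Lᵢ/10) = 60·10^(78/10) + 45·10^(71/10) + 90·10^(94/10) = 2.304e+11.
L_eq = 10·log₁₀(2.304e+11/195) = 90.72 dB(A).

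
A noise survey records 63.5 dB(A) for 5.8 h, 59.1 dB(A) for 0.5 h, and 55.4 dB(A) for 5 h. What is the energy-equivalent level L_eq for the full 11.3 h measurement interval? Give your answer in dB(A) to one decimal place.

61.3 dB(A)

The energy average is taken in the linear domain: L_eq = 10·log₁₀[(Σ tᵢ·10^(Lᵢ/10))/T], T = 11.3 h.
Σ tᵢ·10^(Lᵢ/10) = 5.8·10^(63.5/10) + 0.5·10^(59.1/10) + 5·10^(55.4/10) = 1.512e+07.
L_eq = 10·log₁₀(1.512e+07/11.3) = 61.27 dB(A).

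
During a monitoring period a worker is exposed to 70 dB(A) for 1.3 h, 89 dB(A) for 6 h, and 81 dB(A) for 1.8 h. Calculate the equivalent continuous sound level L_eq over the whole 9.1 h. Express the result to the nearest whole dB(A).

L_eq = 10·log₁₀[(1/T)·Σ tᵢ·10^(Lᵢ/10)] with T = 9.1 h.
Σ tᵢ·10^(Lᵢ/10) = 1.3·10^(70/10) + 6·10^(89/10) + 1.8·10^(81/10) = 5.006e+09.
L_eq = 10·log₁₀(5.006e+09/9.1) = 87.40 dB(A).

87 dB(A)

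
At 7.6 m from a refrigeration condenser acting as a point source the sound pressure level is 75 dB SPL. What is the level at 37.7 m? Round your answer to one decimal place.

Point-source attenuation: ΔL = 20·log₁₀(r₂/r₁) = 20·log₁₀(37.7/7.6) = 13.911 dB.
L₂ = 75 − 20·log₁₀(37.7/7.6) = 75 − 13.911 = 61.09 dB SPL.

61.1 dB SPL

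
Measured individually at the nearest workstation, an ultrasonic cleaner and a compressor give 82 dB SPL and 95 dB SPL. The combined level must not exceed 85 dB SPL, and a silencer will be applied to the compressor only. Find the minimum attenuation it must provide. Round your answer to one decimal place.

The untreated sources together contribute 10^(82/10) = 1.585e+08, i.e. 82.00 dB SPL.
The limit corresponds to 10^(85/10) = 3.162e+08; subtracting the fixed part leaves 1.577e+08 for the compressor, i.e. 81.98 dB SPL.
Required insertion loss = 95 − 81.98 = 13.02 dB.

13.0 dB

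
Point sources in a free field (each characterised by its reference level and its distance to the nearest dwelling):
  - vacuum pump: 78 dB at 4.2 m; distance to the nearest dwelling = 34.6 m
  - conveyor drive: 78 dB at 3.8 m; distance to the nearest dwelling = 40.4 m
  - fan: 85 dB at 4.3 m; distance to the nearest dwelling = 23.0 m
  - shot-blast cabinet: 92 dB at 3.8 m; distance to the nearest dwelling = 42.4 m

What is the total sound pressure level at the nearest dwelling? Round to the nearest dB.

Apply inverse-square spreading to bring every level to the receiver, then sum 10^(L/10).
vacuum pump: 78 − 20·log₁₀(34.6/4.2) = 78 − 18.32 = 59.68 dB.
conveyor drive: 78 − 20·log₁₀(40.4/3.8) = 78 − 20.53 = 57.47 dB.
fan: 85 − 20·log₁₀(23.0/4.3) = 85 − 14.57 = 70.43 dB.
shot-blast cabinet: 92 − 20·log₁₀(42.4/3.8) = 92 − 20.95 = 71.05 dB.
Σ 10^(L/10) = 2.527e+07 → L_total = 10·log₁₀(2.527e+07) = 74.03 dB.

74 dB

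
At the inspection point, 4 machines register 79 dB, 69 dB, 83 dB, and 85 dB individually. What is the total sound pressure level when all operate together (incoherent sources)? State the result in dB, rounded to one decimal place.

87.8 dB

Incoherent sources combine by intensity addition: L_total = 10·log₁₀(Σ 10^(L_i/10)).
Σ 10^(L/10) = 10^(79/10) + 10^(69/10) + 10^(83/10) + 10^(85/10) = 6.031e+08.
L_total = 10·log₁₀(6.031e+08) = 87.80 dB.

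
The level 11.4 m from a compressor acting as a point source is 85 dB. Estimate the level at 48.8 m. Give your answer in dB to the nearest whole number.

Point-source attenuation: ΔL = 20·log₁₀(r₂/r₁) = 20·log₁₀(48.8/11.4) = 12.630 dB.
L₂ = 85 − 20·log₁₀(48.8/11.4) = 85 − 12.630 = 72.37 dB.

72 dB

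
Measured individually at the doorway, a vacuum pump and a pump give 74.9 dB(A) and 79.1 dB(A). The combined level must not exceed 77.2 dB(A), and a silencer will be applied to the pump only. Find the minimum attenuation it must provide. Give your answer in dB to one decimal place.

5.8 dB

Everything except the pump sums to 10^(74.9/10) = 3.090e+07 in linear terms, 74.90 dB(A).
The limit corresponds to 10^(77.2/10) = 5.248e+07; subtracting the fixed part leaves 2.158e+07 for the pump, i.e. 73.34 dB(A).
So the pump must be reduced from 79.1 to 73.34 dB(A): IL = 5.76 dB.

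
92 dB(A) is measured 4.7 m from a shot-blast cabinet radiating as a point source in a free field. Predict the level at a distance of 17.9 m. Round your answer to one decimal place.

80.4 dB(A)

Spherical spreading from a point source gives a 20·log₁₀(r₂/r₁) drop.
L₂ = 92 − 20·log₁₀(17.9/4.7) = 92 − 11.615 = 80.38 dB(A).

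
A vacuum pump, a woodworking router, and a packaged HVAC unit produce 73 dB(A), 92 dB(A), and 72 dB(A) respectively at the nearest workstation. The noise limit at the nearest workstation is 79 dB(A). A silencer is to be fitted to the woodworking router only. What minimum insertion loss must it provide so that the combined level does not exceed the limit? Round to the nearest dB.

16 dB

The untreated sources together contribute 10^(73/10) + 10^(72/10) = 3.580e+07, i.e. 75.54 dB(A).
To meet 79 dB(A) overall, the treated woodworking router may contribute at most 10^(79/10) − 3.580e+07 = 4.363e+07, i.e. 76.40 dB(A).
Required insertion loss = 92 − 76.40 = 15.60 dB.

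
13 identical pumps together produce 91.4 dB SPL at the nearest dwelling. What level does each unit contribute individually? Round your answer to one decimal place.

13 equal contributions raise the level by 10·log₁₀ 13 = 11.139 dB, so each unit alone gives 91.4 − 11.139.

80.3 dB SPL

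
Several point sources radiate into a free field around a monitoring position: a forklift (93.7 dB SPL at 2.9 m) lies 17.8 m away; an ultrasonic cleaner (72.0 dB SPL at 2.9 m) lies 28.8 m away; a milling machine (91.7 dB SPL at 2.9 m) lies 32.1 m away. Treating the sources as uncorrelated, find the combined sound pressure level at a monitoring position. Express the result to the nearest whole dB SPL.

79 dB SPL

First find each source's level at the receiver (point-source: −20·log₁₀(r/r_ref)), then combine on an intensity basis.
forklift: 93.7 − 20·log₁₀(17.8/2.9) = 93.7 − 15.76 = 77.94 dB SPL.
ultrasonic cleaner: 72.0 − 20·log₁₀(28.8/2.9) = 72.0 − 19.94 = 52.06 dB SPL.
milling machine: 91.7 − 20·log₁₀(32.1/2.9) = 91.7 − 20.88 = 70.82 dB SPL.
Σ 10^(L/10) = 7.446e+07 → L_total = 10·log₁₀(7.446e+07) = 78.72 dB SPL.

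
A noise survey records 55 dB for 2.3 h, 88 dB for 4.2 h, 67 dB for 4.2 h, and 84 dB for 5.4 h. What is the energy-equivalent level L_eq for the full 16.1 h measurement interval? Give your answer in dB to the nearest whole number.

84 dB

L_eq = 10·log₁₀[(1/T)·Σ tᵢ·10^(Lᵢ/10)] with T = 16.1 h.
Σ tᵢ·10^(Lᵢ/10) = 2.3·10^(55/10) + 4.2·10^(88/10) + 4.2·10^(67/10) + 5.4·10^(84/10) = 4.028e+09.
L_eq = 10·log₁₀(4.028e+09/16.1) = 83.98 dB.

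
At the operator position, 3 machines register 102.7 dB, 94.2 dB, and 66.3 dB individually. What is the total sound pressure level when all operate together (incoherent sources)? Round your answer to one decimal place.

Incoherent sources combine by intensity addition: L_total = 10·log₁₀(Σ 10^(L_i/10)).
Σ 10^(L/10) = 10^(102.7/10) + 10^(94.2/10) + 10^(66.3/10) = 2.126e+10.
L_total = 10·log₁₀(2.126e+10) = 103.27 dB.

103.3 dB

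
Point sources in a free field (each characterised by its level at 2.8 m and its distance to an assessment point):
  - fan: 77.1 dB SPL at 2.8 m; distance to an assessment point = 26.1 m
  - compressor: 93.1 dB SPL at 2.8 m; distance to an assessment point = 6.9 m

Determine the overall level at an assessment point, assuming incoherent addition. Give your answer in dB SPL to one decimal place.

85.3 dB SPL

Apply inverse-square spreading to bring every level to the receiver, then sum 10^(L/10).
fan: 77.1 − 20·log₁₀(26.1/2.8) = 77.1 − 19.39 = 57.71 dB SPL.
compressor: 93.1 − 20·log₁₀(6.9/2.8) = 93.1 − 7.83 = 85.27 dB SPL.
Σ 10^(L/10) = 3.368e+08 → L_total = 10·log₁₀(3.368e+08) = 85.27 dB SPL.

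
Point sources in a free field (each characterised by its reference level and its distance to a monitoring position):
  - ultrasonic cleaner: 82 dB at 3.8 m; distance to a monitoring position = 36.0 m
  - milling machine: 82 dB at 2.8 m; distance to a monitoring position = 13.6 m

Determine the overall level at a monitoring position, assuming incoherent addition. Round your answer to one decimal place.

69.3 dB

Apply inverse-square spreading to bring every level to the receiver, then sum 10^(L/10).
ultrasonic cleaner: 82 − 20·log₁₀(36.0/3.8) = 82 − 19.53 = 62.47 dB.
milling machine: 82 − 20·log₁₀(13.6/2.8) = 82 − 13.73 = 68.27 dB.
Σ 10^(L/10) = 8.484e+06 → L_total = 10·log₁₀(8.484e+06) = 69.29 dB.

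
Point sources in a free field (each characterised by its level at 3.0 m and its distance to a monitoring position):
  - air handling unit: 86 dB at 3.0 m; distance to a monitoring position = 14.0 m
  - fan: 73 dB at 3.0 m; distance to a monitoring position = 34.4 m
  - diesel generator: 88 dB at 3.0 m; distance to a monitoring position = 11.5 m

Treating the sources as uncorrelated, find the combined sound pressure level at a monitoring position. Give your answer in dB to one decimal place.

77.9 dB

First find each source's level at the receiver (point-source: −20·log₁₀(r/r_ref)), then combine on an intensity basis.
air handling unit: 86 − 20·log₁₀(14.0/3.0) = 86 − 13.38 = 72.62 dB.
fan: 73 − 20·log₁₀(34.4/3.0) = 73 − 21.19 = 51.81 dB.
diesel generator: 88 − 20·log₁₀(11.5/3.0) = 88 − 11.67 = 76.33 dB.
Σ 10^(L/10) = 6.137e+07 → L_total = 10·log₁₀(6.137e+07) = 77.88 dB.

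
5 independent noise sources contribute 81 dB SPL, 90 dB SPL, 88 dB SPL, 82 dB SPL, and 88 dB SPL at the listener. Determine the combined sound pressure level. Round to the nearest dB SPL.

94 dB SPL

Incoherent sources combine by intensity addition: L_total = 10·log₁₀(Σ 10^(L_i/10)).
Σ 10^(L/10) = 10^(81/10) + 10^(90/10) + 10^(88/10) + 10^(82/10) + 10^(88/10) = 2.546e+09.
L_total = 10·log₁₀(2.546e+09) = 94.06 dB SPL.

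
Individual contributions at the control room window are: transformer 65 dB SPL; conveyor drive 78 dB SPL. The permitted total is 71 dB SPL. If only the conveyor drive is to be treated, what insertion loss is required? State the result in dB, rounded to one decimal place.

8.3 dB

Everything except the conveyor drive sums to 10^(65/10) = 3.162e+06 in linear terms, 65.00 dB SPL.
The limit corresponds to 10^(71/10) = 1.259e+07; subtracting the fixed part leaves 9.427e+06 for the conveyor drive, i.e. 69.74 dB SPL.
So the conveyor drive must be reduced from 78 to 69.74 dB SPL: IL = 8.26 dB.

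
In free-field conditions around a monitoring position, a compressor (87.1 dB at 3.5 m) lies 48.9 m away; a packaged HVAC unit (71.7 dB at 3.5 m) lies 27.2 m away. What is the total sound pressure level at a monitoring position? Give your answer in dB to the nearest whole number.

65 dB

Apply inverse-square spreading to bring every level to the receiver, then sum 10^(L/10).
compressor: 87.1 − 20·log₁₀(48.9/3.5) = 87.1 − 22.90 = 64.20 dB.
packaged HVAC unit: 71.7 − 20·log₁₀(27.2/3.5) = 71.7 − 17.81 = 53.89 dB.
Σ 10^(L/10) = 2.872e+06 → L_total = 10·log₁₀(2.872e+06) = 64.58 dB.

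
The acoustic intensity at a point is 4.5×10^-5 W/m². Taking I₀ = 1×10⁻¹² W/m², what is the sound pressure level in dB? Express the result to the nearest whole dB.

77 dB

L = 10·log₁₀(I/I₀) = 10·log₁₀(4.5×10^-5/10⁻¹²) = 10·log₁₀(4.5×10^7).
L = 10·(0.6532 + 7) = 76.53 dB.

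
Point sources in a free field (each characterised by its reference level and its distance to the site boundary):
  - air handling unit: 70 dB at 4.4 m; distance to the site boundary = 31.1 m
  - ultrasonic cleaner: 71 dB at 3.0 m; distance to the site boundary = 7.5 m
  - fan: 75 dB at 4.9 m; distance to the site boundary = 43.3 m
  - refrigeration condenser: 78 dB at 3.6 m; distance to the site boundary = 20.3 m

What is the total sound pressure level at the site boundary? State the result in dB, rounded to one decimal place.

First find each source's level at the receiver (point-source: −20·log₁₀(r/r_ref)), then combine on an intensity basis.
air handling unit: 70 − 20·log₁₀(31.1/4.4) = 70 − 16.99 = 53.01 dB.
ultrasonic cleaner: 71 − 20·log₁₀(7.5/3.0) = 71 − 7.96 = 63.04 dB.
fan: 75 − 20·log₁₀(43.3/4.9) = 75 − 18.93 = 56.07 dB.
refrigeration condenser: 78 − 20·log₁₀(20.3/3.6) = 78 − 15.02 = 62.98 dB.
Σ 10^(L/10) = 4.604e+06 → L_total = 10·log₁₀(4.604e+06) = 66.63 dB.

66.6 dB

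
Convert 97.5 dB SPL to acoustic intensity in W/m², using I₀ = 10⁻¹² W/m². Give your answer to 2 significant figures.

I = I₀·10^(L/10) = 10⁻¹² × 10^(97.5/10) = 10^(-2.250).

0.0056 W/m²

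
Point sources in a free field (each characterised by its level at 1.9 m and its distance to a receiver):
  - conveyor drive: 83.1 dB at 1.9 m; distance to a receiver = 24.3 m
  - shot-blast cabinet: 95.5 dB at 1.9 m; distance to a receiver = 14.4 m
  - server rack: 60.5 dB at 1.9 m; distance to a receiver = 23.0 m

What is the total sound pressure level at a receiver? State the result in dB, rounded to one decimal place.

Apply inverse-square spreading to bring every level to the receiver, then sum 10^(L/10).
conveyor drive: 83.1 − 20·log₁₀(24.3/1.9) = 83.1 − 22.14 = 60.96 dB.
shot-blast cabinet: 95.5 − 20·log₁₀(14.4/1.9) = 95.5 − 17.59 = 77.91 dB.
server rack: 60.5 − 20·log₁₀(23.0/1.9) = 60.5 − 21.66 = 38.84 dB.
Σ 10^(L/10) = 6.303e+07 → L_total = 10·log₁₀(6.303e+07) = 78.00 dB.

78.0 dB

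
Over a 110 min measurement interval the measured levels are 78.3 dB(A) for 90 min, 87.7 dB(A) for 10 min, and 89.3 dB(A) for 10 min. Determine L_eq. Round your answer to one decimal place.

L_eq = 10·log₁₀[(1/T)·Σ tᵢ·10^(Lᵢ/10)] with T = 110 min.
Σ tᵢ·10^(Lᵢ/10) = 90·10^(78.3/10) + 10·10^(87.7/10) + 10·10^(89.3/10) = 2.048e+10.
L_eq = 10·log₁₀(2.048e+10/110) = 82.70 dB(A).

82.7 dB(A)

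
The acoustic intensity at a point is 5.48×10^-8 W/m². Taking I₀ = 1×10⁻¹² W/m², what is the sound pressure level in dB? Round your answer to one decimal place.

Dividing by I₀ shifts the exponent by 12: I/I₀ = 5.48×10^4.
L = 10·(0.7388 + 4) = 47.39 dB.

47.4 dB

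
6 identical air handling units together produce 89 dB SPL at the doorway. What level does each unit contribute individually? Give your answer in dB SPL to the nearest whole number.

81 dB SPL

For N identical incoherent sources L_total = L₁ + 10·log₁₀ N, so L₁ = 89 − 10·log₁₀(6) = 89 − 7.782.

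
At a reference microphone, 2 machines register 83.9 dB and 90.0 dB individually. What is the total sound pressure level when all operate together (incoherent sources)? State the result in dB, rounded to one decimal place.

For uncorrelated sources the intensities add, so convert each level to linear form, sum, and take 10·log₁₀ of the total.
Σ 10^(L/10) = 10^(83.9/10) + 10^(90.0/10) = 1.245e+09.
L_total = 10·log₁₀(1.245e+09) = 90.95 dB.

91.0 dB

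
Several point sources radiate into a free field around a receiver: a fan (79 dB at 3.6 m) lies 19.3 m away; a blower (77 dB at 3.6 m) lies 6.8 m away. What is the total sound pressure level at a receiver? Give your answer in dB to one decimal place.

72.3 dB

First find each source's level at the receiver (point-source: −20·log₁₀(r/r_ref)), then combine on an intensity basis.
fan: 79 − 20·log₁₀(19.3/3.6) = 79 − 14.59 = 64.41 dB.
blower: 77 − 20·log₁₀(6.8/3.6) = 77 − 5.52 = 71.48 dB.
Σ 10^(L/10) = 1.681e+07 → L_total = 10·log₁₀(1.681e+07) = 72.26 dB.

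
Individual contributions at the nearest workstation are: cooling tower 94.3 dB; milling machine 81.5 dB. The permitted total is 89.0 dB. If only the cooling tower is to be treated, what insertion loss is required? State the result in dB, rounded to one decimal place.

The untreated sources together contribute 10^(81.5/10) = 1.413e+08, i.e. 81.50 dB.
The limit corresponds to 10^(89.0/10) = 7.943e+08; subtracting the fixed part leaves 6.531e+08 for the cooling tower, i.e. 88.15 dB.
Required insertion loss = 94.3 − 88.15 = 6.15 dB.

6.2 dB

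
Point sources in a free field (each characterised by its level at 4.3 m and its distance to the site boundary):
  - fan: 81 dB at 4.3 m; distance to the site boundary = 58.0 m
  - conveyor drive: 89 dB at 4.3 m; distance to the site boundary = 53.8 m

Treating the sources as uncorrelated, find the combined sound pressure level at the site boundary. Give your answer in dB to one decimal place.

67.6 dB

Propagate each source to the receiver with L = L_ref − 20·log₁₀(r/r_ref), then add intensities.
fan: 81 − 20·log₁₀(58.0/4.3) = 81 − 22.60 = 58.40 dB.
conveyor drive: 89 − 20·log₁₀(53.8/4.3) = 89 − 21.95 = 67.05 dB.
Σ 10^(L/10) = 5.766e+06 → L_total = 10·log₁₀(5.766e+06) = 67.61 dB.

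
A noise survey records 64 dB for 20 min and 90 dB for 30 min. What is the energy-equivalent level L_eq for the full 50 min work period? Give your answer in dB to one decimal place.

87.8 dB

The energy average is taken in the linear domain: L_eq = 10·log₁₀[(Σ tᵢ·10^(Lᵢ/10))/T], T = 50 min.
Σ tᵢ·10^(Lᵢ/10) = 20·10^(64/10) + 30·10^(90/10) = 3.005e+10.
L_eq = 10·log₁₀(3.005e+10/50) = 87.79 dB.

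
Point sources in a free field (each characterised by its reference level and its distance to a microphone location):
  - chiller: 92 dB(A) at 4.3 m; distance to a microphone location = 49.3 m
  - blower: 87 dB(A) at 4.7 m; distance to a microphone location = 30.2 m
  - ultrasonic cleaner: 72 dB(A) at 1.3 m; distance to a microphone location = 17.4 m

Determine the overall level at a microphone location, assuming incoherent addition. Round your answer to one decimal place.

73.9 dB(A)

Apply inverse-square spreading to bring every level to the receiver, then sum 10^(L/10).
chiller: 92 − 20·log₁₀(49.3/4.3) = 92 − 21.19 = 70.81 dB(A).
blower: 87 − 20·log₁₀(30.2/4.7) = 87 − 16.16 = 70.84 dB(A).
ultrasonic cleaner: 72 − 20·log₁₀(17.4/1.3) = 72 − 22.53 = 49.47 dB(A).
Σ 10^(L/10) = 2.428e+07 → L_total = 10·log₁₀(2.428e+07) = 73.85 dB(A).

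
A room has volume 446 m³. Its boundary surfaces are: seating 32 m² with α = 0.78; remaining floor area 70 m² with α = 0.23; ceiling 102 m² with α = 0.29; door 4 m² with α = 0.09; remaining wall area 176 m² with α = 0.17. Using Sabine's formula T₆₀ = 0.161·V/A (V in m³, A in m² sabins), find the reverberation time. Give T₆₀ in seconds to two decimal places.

0.71 s

A = Σ Sᵢαᵢ = 32·0.78 + 70·0.23 + 102·0.29 + 4·0.09 + 176·0.17 = 100.92 m².
T₆₀ = 0.161 × 446 / 100.92 = 0.712 s.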